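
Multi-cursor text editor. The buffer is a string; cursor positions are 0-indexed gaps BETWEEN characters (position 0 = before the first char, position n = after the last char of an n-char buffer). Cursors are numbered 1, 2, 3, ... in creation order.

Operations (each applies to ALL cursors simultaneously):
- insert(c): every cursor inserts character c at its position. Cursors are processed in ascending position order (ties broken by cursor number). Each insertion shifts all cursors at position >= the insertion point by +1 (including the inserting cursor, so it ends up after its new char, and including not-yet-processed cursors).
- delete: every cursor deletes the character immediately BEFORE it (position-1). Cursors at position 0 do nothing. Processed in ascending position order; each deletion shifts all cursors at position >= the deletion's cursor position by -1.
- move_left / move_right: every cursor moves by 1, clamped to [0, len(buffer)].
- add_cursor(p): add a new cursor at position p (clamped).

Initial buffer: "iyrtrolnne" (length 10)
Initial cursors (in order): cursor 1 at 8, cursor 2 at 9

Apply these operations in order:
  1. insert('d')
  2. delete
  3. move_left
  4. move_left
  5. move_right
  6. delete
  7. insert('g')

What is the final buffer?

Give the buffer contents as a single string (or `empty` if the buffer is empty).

Answer: iyrtroggne

Derivation:
After op 1 (insert('d')): buffer="iyrtrolndnde" (len 12), cursors c1@9 c2@11, authorship ........1.2.
After op 2 (delete): buffer="iyrtrolnne" (len 10), cursors c1@8 c2@9, authorship ..........
After op 3 (move_left): buffer="iyrtrolnne" (len 10), cursors c1@7 c2@8, authorship ..........
After op 4 (move_left): buffer="iyrtrolnne" (len 10), cursors c1@6 c2@7, authorship ..........
After op 5 (move_right): buffer="iyrtrolnne" (len 10), cursors c1@7 c2@8, authorship ..........
After op 6 (delete): buffer="iyrtrone" (len 8), cursors c1@6 c2@6, authorship ........
After op 7 (insert('g')): buffer="iyrtroggne" (len 10), cursors c1@8 c2@8, authorship ......12..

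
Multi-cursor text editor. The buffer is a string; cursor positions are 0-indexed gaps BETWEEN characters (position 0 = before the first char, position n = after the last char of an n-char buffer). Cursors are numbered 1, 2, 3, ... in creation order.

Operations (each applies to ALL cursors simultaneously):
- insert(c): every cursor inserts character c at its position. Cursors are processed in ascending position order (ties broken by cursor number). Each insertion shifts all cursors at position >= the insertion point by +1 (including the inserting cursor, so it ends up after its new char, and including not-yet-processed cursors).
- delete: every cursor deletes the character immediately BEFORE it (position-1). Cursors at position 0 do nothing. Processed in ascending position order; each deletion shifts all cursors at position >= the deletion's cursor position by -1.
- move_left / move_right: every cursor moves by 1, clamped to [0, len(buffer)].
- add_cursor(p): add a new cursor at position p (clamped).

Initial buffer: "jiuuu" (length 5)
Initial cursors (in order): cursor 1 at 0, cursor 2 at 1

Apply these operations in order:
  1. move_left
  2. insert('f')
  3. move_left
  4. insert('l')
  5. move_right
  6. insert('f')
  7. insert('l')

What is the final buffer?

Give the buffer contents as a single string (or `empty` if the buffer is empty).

After op 1 (move_left): buffer="jiuuu" (len 5), cursors c1@0 c2@0, authorship .....
After op 2 (insert('f')): buffer="ffjiuuu" (len 7), cursors c1@2 c2@2, authorship 12.....
After op 3 (move_left): buffer="ffjiuuu" (len 7), cursors c1@1 c2@1, authorship 12.....
After op 4 (insert('l')): buffer="fllfjiuuu" (len 9), cursors c1@3 c2@3, authorship 1122.....
After op 5 (move_right): buffer="fllfjiuuu" (len 9), cursors c1@4 c2@4, authorship 1122.....
After op 6 (insert('f')): buffer="fllfffjiuuu" (len 11), cursors c1@6 c2@6, authorship 112212.....
After op 7 (insert('l')): buffer="fllffflljiuuu" (len 13), cursors c1@8 c2@8, authorship 11221212.....

Answer: fllffflljiuuu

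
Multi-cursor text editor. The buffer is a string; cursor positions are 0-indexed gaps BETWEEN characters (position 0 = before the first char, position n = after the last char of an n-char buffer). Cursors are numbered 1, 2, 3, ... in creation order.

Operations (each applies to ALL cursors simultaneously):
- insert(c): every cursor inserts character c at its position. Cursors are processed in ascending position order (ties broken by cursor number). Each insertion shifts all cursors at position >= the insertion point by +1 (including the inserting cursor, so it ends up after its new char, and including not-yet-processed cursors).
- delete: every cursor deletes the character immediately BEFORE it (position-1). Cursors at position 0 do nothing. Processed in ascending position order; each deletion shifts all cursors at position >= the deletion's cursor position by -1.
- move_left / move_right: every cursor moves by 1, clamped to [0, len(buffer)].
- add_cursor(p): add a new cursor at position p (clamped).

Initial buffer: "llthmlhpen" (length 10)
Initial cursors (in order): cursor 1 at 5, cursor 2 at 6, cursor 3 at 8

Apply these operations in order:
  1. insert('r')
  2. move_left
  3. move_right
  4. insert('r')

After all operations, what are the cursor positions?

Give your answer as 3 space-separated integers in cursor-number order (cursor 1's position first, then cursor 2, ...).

After op 1 (insert('r')): buffer="llthmrlrhpren" (len 13), cursors c1@6 c2@8 c3@11, authorship .....1.2..3..
After op 2 (move_left): buffer="llthmrlrhpren" (len 13), cursors c1@5 c2@7 c3@10, authorship .....1.2..3..
After op 3 (move_right): buffer="llthmrlrhpren" (len 13), cursors c1@6 c2@8 c3@11, authorship .....1.2..3..
After op 4 (insert('r')): buffer="llthmrrlrrhprren" (len 16), cursors c1@7 c2@10 c3@14, authorship .....11.22..33..

Answer: 7 10 14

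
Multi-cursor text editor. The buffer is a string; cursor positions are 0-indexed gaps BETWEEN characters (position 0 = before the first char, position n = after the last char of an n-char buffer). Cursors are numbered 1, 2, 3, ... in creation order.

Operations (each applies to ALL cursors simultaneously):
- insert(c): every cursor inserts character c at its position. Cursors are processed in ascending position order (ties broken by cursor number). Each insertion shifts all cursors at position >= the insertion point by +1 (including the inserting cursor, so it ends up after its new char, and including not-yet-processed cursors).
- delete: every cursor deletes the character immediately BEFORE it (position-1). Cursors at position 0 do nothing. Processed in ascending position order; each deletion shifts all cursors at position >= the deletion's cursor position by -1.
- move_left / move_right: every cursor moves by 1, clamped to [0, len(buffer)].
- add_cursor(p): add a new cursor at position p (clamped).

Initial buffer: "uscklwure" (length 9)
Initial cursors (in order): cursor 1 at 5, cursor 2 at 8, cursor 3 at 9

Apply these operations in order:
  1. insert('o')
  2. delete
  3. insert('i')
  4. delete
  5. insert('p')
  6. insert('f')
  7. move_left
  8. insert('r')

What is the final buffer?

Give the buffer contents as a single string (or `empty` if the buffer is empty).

Answer: uscklprfwurprfeprf

Derivation:
After op 1 (insert('o')): buffer="uscklowuroeo" (len 12), cursors c1@6 c2@10 c3@12, authorship .....1...2.3
After op 2 (delete): buffer="uscklwure" (len 9), cursors c1@5 c2@8 c3@9, authorship .........
After op 3 (insert('i')): buffer="usckliwuriei" (len 12), cursors c1@6 c2@10 c3@12, authorship .....1...2.3
After op 4 (delete): buffer="uscklwure" (len 9), cursors c1@5 c2@8 c3@9, authorship .........
After op 5 (insert('p')): buffer="uscklpwurpep" (len 12), cursors c1@6 c2@10 c3@12, authorship .....1...2.3
After op 6 (insert('f')): buffer="uscklpfwurpfepf" (len 15), cursors c1@7 c2@12 c3@15, authorship .....11...22.33
After op 7 (move_left): buffer="uscklpfwurpfepf" (len 15), cursors c1@6 c2@11 c3@14, authorship .....11...22.33
After op 8 (insert('r')): buffer="uscklprfwurprfeprf" (len 18), cursors c1@7 c2@13 c3@17, authorship .....111...222.333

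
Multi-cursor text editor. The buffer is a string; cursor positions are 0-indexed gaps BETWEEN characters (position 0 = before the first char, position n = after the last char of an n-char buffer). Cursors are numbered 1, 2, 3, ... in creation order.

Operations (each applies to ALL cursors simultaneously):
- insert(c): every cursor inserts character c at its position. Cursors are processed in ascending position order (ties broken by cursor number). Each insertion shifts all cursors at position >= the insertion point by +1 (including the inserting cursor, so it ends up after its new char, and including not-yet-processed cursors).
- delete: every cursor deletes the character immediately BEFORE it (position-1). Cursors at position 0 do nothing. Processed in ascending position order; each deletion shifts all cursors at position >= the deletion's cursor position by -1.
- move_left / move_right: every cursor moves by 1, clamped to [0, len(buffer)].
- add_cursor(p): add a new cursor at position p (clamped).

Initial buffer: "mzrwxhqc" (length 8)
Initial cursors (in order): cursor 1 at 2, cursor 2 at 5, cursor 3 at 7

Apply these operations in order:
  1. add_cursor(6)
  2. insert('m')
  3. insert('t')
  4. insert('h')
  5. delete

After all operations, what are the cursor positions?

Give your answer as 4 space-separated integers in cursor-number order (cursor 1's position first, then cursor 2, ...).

After op 1 (add_cursor(6)): buffer="mzrwxhqc" (len 8), cursors c1@2 c2@5 c4@6 c3@7, authorship ........
After op 2 (insert('m')): buffer="mzmrwxmhmqmc" (len 12), cursors c1@3 c2@7 c4@9 c3@11, authorship ..1...2.4.3.
After op 3 (insert('t')): buffer="mzmtrwxmthmtqmtc" (len 16), cursors c1@4 c2@9 c4@12 c3@15, authorship ..11...22.44.33.
After op 4 (insert('h')): buffer="mzmthrwxmthhmthqmthc" (len 20), cursors c1@5 c2@11 c4@15 c3@19, authorship ..111...222.444.333.
After op 5 (delete): buffer="mzmtrwxmthmtqmtc" (len 16), cursors c1@4 c2@9 c4@12 c3@15, authorship ..11...22.44.33.

Answer: 4 9 15 12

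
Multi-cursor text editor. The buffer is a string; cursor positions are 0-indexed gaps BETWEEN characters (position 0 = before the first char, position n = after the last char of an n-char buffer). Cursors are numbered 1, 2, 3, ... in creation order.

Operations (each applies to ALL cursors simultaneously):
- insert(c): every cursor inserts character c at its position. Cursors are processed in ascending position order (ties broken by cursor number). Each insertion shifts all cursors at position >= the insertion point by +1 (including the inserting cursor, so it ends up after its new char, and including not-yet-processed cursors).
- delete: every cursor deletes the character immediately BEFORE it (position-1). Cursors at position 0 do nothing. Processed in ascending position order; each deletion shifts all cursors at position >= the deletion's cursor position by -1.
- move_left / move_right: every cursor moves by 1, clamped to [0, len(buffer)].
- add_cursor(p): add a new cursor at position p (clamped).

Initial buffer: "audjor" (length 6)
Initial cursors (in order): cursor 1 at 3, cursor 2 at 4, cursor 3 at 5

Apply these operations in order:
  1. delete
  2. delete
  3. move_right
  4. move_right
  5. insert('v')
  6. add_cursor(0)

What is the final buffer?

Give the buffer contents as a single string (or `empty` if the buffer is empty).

After op 1 (delete): buffer="aur" (len 3), cursors c1@2 c2@2 c3@2, authorship ...
After op 2 (delete): buffer="r" (len 1), cursors c1@0 c2@0 c3@0, authorship .
After op 3 (move_right): buffer="r" (len 1), cursors c1@1 c2@1 c3@1, authorship .
After op 4 (move_right): buffer="r" (len 1), cursors c1@1 c2@1 c3@1, authorship .
After op 5 (insert('v')): buffer="rvvv" (len 4), cursors c1@4 c2@4 c3@4, authorship .123
After op 6 (add_cursor(0)): buffer="rvvv" (len 4), cursors c4@0 c1@4 c2@4 c3@4, authorship .123

Answer: rvvv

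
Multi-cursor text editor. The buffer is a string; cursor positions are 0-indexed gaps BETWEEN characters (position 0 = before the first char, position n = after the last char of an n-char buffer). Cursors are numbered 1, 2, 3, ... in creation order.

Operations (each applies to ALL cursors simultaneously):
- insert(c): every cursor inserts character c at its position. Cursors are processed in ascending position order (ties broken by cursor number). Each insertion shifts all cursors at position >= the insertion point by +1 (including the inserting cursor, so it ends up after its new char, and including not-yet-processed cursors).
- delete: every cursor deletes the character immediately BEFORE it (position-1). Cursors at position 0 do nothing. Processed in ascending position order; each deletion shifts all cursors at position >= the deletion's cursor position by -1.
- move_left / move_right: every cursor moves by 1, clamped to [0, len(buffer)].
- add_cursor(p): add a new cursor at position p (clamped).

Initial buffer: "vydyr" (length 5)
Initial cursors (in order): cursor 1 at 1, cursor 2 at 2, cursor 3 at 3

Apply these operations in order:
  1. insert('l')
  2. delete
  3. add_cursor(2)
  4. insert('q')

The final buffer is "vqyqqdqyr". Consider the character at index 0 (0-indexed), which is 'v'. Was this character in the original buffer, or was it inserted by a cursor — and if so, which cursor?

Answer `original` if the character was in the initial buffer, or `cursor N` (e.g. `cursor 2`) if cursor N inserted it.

Answer: original

Derivation:
After op 1 (insert('l')): buffer="vlyldlyr" (len 8), cursors c1@2 c2@4 c3@6, authorship .1.2.3..
After op 2 (delete): buffer="vydyr" (len 5), cursors c1@1 c2@2 c3@3, authorship .....
After op 3 (add_cursor(2)): buffer="vydyr" (len 5), cursors c1@1 c2@2 c4@2 c3@3, authorship .....
After op 4 (insert('q')): buffer="vqyqqdqyr" (len 9), cursors c1@2 c2@5 c4@5 c3@7, authorship .1.24.3..
Authorship (.=original, N=cursor N): . 1 . 2 4 . 3 . .
Index 0: author = original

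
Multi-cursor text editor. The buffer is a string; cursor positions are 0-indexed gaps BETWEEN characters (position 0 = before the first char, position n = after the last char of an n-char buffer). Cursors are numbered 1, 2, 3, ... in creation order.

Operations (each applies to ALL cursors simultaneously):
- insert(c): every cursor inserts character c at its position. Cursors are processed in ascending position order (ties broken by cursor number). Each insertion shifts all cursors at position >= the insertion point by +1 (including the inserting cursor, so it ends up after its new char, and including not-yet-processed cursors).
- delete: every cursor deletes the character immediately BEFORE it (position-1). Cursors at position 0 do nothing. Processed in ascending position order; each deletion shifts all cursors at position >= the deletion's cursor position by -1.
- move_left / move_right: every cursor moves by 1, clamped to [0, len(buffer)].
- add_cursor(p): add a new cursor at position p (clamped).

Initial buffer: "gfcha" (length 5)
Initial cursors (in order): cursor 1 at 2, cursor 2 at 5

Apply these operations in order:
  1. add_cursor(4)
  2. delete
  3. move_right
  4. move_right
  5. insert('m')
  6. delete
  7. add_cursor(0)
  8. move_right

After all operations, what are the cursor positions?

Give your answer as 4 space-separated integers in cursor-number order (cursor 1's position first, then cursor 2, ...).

After op 1 (add_cursor(4)): buffer="gfcha" (len 5), cursors c1@2 c3@4 c2@5, authorship .....
After op 2 (delete): buffer="gc" (len 2), cursors c1@1 c2@2 c3@2, authorship ..
After op 3 (move_right): buffer="gc" (len 2), cursors c1@2 c2@2 c3@2, authorship ..
After op 4 (move_right): buffer="gc" (len 2), cursors c1@2 c2@2 c3@2, authorship ..
After op 5 (insert('m')): buffer="gcmmm" (len 5), cursors c1@5 c2@5 c3@5, authorship ..123
After op 6 (delete): buffer="gc" (len 2), cursors c1@2 c2@2 c3@2, authorship ..
After op 7 (add_cursor(0)): buffer="gc" (len 2), cursors c4@0 c1@2 c2@2 c3@2, authorship ..
After op 8 (move_right): buffer="gc" (len 2), cursors c4@1 c1@2 c2@2 c3@2, authorship ..

Answer: 2 2 2 1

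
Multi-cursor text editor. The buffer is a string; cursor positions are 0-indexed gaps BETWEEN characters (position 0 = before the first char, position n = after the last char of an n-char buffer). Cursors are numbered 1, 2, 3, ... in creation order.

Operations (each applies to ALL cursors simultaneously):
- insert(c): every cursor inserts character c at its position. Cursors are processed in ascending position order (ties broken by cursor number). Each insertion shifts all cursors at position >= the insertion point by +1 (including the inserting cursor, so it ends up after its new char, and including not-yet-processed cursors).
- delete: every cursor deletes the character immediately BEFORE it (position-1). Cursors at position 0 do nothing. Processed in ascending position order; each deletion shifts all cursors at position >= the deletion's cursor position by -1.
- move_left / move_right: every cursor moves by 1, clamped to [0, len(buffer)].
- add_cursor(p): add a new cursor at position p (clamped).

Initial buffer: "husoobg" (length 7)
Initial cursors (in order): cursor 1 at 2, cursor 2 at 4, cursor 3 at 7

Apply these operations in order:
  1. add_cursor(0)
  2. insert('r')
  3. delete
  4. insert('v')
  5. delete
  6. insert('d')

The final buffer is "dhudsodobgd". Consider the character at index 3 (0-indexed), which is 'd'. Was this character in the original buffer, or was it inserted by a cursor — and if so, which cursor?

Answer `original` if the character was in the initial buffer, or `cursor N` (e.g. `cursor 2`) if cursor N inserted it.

Answer: cursor 1

Derivation:
After op 1 (add_cursor(0)): buffer="husoobg" (len 7), cursors c4@0 c1@2 c2@4 c3@7, authorship .......
After op 2 (insert('r')): buffer="rhursorobgr" (len 11), cursors c4@1 c1@4 c2@7 c3@11, authorship 4..1..2...3
After op 3 (delete): buffer="husoobg" (len 7), cursors c4@0 c1@2 c2@4 c3@7, authorship .......
After op 4 (insert('v')): buffer="vhuvsovobgv" (len 11), cursors c4@1 c1@4 c2@7 c3@11, authorship 4..1..2...3
After op 5 (delete): buffer="husoobg" (len 7), cursors c4@0 c1@2 c2@4 c3@7, authorship .......
After op 6 (insert('d')): buffer="dhudsodobgd" (len 11), cursors c4@1 c1@4 c2@7 c3@11, authorship 4..1..2...3
Authorship (.=original, N=cursor N): 4 . . 1 . . 2 . . . 3
Index 3: author = 1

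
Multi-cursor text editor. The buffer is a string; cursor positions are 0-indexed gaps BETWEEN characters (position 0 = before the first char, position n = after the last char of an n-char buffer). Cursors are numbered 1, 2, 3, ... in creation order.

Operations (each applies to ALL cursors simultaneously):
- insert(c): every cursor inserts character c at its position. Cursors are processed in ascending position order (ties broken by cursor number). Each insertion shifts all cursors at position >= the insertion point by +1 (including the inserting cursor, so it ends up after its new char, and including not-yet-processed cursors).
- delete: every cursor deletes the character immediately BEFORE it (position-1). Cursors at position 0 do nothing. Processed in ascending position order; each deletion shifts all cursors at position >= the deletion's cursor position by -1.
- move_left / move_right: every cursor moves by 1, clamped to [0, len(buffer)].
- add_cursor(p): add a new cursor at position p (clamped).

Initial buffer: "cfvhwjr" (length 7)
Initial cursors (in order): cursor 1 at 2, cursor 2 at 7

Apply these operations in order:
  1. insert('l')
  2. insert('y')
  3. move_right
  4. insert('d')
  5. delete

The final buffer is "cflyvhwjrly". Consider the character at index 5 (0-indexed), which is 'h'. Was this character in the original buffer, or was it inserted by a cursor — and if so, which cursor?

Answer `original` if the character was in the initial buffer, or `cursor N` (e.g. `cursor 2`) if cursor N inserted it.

After op 1 (insert('l')): buffer="cflvhwjrl" (len 9), cursors c1@3 c2@9, authorship ..1.....2
After op 2 (insert('y')): buffer="cflyvhwjrly" (len 11), cursors c1@4 c2@11, authorship ..11.....22
After op 3 (move_right): buffer="cflyvhwjrly" (len 11), cursors c1@5 c2@11, authorship ..11.....22
After op 4 (insert('d')): buffer="cflyvdhwjrlyd" (len 13), cursors c1@6 c2@13, authorship ..11.1....222
After op 5 (delete): buffer="cflyvhwjrly" (len 11), cursors c1@5 c2@11, authorship ..11.....22
Authorship (.=original, N=cursor N): . . 1 1 . . . . . 2 2
Index 5: author = original

Answer: original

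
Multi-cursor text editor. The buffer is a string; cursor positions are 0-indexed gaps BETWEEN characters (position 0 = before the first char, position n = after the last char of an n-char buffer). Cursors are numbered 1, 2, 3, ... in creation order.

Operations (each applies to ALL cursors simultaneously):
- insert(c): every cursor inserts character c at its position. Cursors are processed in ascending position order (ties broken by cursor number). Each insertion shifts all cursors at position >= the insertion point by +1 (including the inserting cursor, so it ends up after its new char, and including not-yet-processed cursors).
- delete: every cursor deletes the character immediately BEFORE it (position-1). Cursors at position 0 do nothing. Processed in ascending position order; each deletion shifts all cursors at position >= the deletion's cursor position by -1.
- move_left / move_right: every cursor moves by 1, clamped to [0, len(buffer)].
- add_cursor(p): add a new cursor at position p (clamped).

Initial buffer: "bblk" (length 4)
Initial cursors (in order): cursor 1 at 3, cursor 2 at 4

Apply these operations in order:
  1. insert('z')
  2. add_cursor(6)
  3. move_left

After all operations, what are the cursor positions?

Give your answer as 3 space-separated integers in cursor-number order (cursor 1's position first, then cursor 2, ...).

Answer: 3 5 5

Derivation:
After op 1 (insert('z')): buffer="bblzkz" (len 6), cursors c1@4 c2@6, authorship ...1.2
After op 2 (add_cursor(6)): buffer="bblzkz" (len 6), cursors c1@4 c2@6 c3@6, authorship ...1.2
After op 3 (move_left): buffer="bblzkz" (len 6), cursors c1@3 c2@5 c3@5, authorship ...1.2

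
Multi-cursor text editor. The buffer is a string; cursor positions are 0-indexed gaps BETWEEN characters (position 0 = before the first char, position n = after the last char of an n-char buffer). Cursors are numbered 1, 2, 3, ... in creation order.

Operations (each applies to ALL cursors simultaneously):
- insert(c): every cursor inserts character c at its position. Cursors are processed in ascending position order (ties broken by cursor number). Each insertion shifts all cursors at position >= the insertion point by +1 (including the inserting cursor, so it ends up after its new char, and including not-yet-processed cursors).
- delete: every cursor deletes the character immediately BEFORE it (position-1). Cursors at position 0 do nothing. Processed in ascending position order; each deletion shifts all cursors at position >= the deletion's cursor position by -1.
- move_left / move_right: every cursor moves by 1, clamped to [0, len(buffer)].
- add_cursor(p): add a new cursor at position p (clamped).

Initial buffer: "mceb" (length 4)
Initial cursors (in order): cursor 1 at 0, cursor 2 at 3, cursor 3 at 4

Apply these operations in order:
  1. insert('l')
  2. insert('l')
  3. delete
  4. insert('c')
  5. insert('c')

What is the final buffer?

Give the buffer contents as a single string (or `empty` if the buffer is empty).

Answer: lccmcelccblcc

Derivation:
After op 1 (insert('l')): buffer="lmcelbl" (len 7), cursors c1@1 c2@5 c3@7, authorship 1...2.3
After op 2 (insert('l')): buffer="llmcellbll" (len 10), cursors c1@2 c2@7 c3@10, authorship 11...22.33
After op 3 (delete): buffer="lmcelbl" (len 7), cursors c1@1 c2@5 c3@7, authorship 1...2.3
After op 4 (insert('c')): buffer="lcmcelcblc" (len 10), cursors c1@2 c2@7 c3@10, authorship 11...22.33
After op 5 (insert('c')): buffer="lccmcelccblcc" (len 13), cursors c1@3 c2@9 c3@13, authorship 111...222.333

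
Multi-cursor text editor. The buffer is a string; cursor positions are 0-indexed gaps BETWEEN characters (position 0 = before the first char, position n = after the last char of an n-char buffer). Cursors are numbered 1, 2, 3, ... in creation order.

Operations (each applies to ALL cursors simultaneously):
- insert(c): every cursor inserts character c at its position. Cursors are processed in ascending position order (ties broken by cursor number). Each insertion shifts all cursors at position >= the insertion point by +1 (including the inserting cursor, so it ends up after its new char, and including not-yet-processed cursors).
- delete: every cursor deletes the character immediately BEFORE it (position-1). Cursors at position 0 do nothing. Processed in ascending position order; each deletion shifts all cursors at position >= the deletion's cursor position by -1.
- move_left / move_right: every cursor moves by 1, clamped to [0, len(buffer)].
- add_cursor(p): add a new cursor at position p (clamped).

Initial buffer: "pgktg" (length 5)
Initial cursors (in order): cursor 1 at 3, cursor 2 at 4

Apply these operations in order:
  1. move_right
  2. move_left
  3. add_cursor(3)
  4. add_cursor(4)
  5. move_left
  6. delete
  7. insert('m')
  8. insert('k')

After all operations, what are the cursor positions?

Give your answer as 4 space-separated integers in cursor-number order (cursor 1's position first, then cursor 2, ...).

Answer: 8 8 8 8

Derivation:
After op 1 (move_right): buffer="pgktg" (len 5), cursors c1@4 c2@5, authorship .....
After op 2 (move_left): buffer="pgktg" (len 5), cursors c1@3 c2@4, authorship .....
After op 3 (add_cursor(3)): buffer="pgktg" (len 5), cursors c1@3 c3@3 c2@4, authorship .....
After op 4 (add_cursor(4)): buffer="pgktg" (len 5), cursors c1@3 c3@3 c2@4 c4@4, authorship .....
After op 5 (move_left): buffer="pgktg" (len 5), cursors c1@2 c3@2 c2@3 c4@3, authorship .....
After op 6 (delete): buffer="tg" (len 2), cursors c1@0 c2@0 c3@0 c4@0, authorship ..
After op 7 (insert('m')): buffer="mmmmtg" (len 6), cursors c1@4 c2@4 c3@4 c4@4, authorship 1234..
After op 8 (insert('k')): buffer="mmmmkkkktg" (len 10), cursors c1@8 c2@8 c3@8 c4@8, authorship 12341234..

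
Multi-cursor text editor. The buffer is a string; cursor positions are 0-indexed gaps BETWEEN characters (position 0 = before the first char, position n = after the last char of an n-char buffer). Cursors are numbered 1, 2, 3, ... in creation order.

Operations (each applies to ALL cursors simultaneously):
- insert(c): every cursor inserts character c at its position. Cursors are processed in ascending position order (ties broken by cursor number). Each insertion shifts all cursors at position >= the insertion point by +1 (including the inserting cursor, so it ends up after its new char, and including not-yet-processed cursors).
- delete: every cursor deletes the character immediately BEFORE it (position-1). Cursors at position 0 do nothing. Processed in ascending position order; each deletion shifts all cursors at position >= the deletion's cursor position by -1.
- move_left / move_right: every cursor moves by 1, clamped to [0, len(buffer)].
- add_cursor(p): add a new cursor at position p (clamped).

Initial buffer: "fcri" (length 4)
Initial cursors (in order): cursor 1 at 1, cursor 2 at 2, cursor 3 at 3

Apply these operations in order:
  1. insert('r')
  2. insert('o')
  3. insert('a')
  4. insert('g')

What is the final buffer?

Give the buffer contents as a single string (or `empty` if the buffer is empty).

After op 1 (insert('r')): buffer="frcrrri" (len 7), cursors c1@2 c2@4 c3@6, authorship .1.2.3.
After op 2 (insert('o')): buffer="frocrorroi" (len 10), cursors c1@3 c2@6 c3@9, authorship .11.22.33.
After op 3 (insert('a')): buffer="froacroarroai" (len 13), cursors c1@4 c2@8 c3@12, authorship .111.222.333.
After op 4 (insert('g')): buffer="froagcroagrroagi" (len 16), cursors c1@5 c2@10 c3@15, authorship .1111.2222.3333.

Answer: froagcroagrroagi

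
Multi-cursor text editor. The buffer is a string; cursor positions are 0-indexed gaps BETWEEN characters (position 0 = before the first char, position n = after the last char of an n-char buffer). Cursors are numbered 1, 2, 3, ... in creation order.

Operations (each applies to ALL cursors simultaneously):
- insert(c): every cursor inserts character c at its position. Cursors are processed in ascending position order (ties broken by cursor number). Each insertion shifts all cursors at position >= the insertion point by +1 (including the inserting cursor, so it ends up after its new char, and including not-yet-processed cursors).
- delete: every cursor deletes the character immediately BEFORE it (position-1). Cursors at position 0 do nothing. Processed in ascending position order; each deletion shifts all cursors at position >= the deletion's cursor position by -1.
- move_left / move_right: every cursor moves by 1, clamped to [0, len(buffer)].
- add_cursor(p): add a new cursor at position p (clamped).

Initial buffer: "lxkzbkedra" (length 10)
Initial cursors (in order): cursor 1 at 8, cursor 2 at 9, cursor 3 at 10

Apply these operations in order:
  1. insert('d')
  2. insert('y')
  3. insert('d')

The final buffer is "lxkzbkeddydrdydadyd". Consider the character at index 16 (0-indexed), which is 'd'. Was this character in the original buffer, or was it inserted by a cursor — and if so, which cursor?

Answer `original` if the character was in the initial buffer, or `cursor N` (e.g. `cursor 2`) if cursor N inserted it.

Answer: cursor 3

Derivation:
After op 1 (insert('d')): buffer="lxkzbkeddrdad" (len 13), cursors c1@9 c2@11 c3@13, authorship ........1.2.3
After op 2 (insert('y')): buffer="lxkzbkeddyrdyady" (len 16), cursors c1@10 c2@13 c3@16, authorship ........11.22.33
After op 3 (insert('d')): buffer="lxkzbkeddydrdydadyd" (len 19), cursors c1@11 c2@15 c3@19, authorship ........111.222.333
Authorship (.=original, N=cursor N): . . . . . . . . 1 1 1 . 2 2 2 . 3 3 3
Index 16: author = 3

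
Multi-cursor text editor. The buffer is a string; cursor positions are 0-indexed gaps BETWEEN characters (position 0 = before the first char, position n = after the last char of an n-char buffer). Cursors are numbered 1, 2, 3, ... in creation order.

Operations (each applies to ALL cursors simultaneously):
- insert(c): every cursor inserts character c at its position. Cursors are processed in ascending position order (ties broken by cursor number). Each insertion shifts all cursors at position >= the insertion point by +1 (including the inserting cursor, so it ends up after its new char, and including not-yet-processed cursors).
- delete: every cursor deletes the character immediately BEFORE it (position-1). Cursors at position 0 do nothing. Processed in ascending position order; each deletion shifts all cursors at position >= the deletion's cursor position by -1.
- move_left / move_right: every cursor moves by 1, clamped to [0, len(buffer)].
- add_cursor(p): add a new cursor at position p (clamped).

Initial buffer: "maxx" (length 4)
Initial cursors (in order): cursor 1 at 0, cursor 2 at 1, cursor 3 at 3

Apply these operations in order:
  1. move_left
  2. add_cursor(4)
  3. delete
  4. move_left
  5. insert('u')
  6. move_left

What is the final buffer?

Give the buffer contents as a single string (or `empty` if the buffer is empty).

Answer: uuumux

Derivation:
After op 1 (move_left): buffer="maxx" (len 4), cursors c1@0 c2@0 c3@2, authorship ....
After op 2 (add_cursor(4)): buffer="maxx" (len 4), cursors c1@0 c2@0 c3@2 c4@4, authorship ....
After op 3 (delete): buffer="mx" (len 2), cursors c1@0 c2@0 c3@1 c4@2, authorship ..
After op 4 (move_left): buffer="mx" (len 2), cursors c1@0 c2@0 c3@0 c4@1, authorship ..
After op 5 (insert('u')): buffer="uuumux" (len 6), cursors c1@3 c2@3 c3@3 c4@5, authorship 123.4.
After op 6 (move_left): buffer="uuumux" (len 6), cursors c1@2 c2@2 c3@2 c4@4, authorship 123.4.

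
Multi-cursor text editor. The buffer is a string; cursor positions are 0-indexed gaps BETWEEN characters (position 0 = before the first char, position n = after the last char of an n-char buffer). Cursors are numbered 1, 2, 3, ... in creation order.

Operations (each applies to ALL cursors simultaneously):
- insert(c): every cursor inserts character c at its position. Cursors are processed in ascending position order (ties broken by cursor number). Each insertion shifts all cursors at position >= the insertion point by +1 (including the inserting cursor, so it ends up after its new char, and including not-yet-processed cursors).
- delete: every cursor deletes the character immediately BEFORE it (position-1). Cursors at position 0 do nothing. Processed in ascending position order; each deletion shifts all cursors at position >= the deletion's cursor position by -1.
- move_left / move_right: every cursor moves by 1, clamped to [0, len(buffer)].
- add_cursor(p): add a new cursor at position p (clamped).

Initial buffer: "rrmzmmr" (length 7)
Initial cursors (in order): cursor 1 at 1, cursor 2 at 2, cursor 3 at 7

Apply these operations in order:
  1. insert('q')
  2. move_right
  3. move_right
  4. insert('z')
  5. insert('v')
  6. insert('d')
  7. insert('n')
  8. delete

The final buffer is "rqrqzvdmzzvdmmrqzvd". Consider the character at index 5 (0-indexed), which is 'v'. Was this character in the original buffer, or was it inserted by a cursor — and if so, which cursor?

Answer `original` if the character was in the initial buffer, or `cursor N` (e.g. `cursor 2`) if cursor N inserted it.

Answer: cursor 1

Derivation:
After op 1 (insert('q')): buffer="rqrqmzmmrq" (len 10), cursors c1@2 c2@4 c3@10, authorship .1.2.....3
After op 2 (move_right): buffer="rqrqmzmmrq" (len 10), cursors c1@3 c2@5 c3@10, authorship .1.2.....3
After op 3 (move_right): buffer="rqrqmzmmrq" (len 10), cursors c1@4 c2@6 c3@10, authorship .1.2.....3
After op 4 (insert('z')): buffer="rqrqzmzzmmrqz" (len 13), cursors c1@5 c2@8 c3@13, authorship .1.21..2...33
After op 5 (insert('v')): buffer="rqrqzvmzzvmmrqzv" (len 16), cursors c1@6 c2@10 c3@16, authorship .1.211..22...333
After op 6 (insert('d')): buffer="rqrqzvdmzzvdmmrqzvd" (len 19), cursors c1@7 c2@12 c3@19, authorship .1.2111..222...3333
After op 7 (insert('n')): buffer="rqrqzvdnmzzvdnmmrqzvdn" (len 22), cursors c1@8 c2@14 c3@22, authorship .1.21111..2222...33333
After op 8 (delete): buffer="rqrqzvdmzzvdmmrqzvd" (len 19), cursors c1@7 c2@12 c3@19, authorship .1.2111..222...3333
Authorship (.=original, N=cursor N): . 1 . 2 1 1 1 . . 2 2 2 . . . 3 3 3 3
Index 5: author = 1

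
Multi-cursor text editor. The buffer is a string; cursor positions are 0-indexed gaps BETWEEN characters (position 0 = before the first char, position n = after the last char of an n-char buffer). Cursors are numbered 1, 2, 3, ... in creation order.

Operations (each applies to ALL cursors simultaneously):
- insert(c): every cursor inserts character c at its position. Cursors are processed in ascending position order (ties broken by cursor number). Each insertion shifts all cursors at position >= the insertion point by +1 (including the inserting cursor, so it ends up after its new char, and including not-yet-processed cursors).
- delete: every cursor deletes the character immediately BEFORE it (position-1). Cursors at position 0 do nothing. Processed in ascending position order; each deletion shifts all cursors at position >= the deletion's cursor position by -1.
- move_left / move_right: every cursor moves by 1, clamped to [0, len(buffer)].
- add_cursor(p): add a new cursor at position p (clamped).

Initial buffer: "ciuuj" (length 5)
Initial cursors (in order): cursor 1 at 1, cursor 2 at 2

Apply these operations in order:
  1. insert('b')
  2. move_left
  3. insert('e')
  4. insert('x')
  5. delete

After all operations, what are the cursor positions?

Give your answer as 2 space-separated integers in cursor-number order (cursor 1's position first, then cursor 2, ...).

Answer: 2 5

Derivation:
After op 1 (insert('b')): buffer="cbibuuj" (len 7), cursors c1@2 c2@4, authorship .1.2...
After op 2 (move_left): buffer="cbibuuj" (len 7), cursors c1@1 c2@3, authorship .1.2...
After op 3 (insert('e')): buffer="cebiebuuj" (len 9), cursors c1@2 c2@5, authorship .11.22...
After op 4 (insert('x')): buffer="cexbiexbuuj" (len 11), cursors c1@3 c2@7, authorship .111.222...
After op 5 (delete): buffer="cebiebuuj" (len 9), cursors c1@2 c2@5, authorship .11.22...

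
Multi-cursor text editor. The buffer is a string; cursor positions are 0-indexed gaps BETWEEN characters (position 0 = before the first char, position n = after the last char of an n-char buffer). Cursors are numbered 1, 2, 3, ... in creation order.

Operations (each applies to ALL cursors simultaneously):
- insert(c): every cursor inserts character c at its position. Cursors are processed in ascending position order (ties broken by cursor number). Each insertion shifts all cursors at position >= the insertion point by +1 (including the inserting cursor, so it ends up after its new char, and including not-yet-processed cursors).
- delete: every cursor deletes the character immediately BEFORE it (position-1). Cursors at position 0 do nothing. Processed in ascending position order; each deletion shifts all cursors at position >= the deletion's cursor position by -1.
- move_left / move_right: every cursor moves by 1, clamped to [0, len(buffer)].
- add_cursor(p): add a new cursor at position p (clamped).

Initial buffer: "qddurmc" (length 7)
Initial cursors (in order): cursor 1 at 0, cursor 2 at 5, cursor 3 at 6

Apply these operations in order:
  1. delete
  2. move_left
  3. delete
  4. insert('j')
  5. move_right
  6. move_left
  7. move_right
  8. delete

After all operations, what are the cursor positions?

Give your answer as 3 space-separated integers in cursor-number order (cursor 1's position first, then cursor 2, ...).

Answer: 1 2 2

Derivation:
After op 1 (delete): buffer="qdduc" (len 5), cursors c1@0 c2@4 c3@4, authorship .....
After op 2 (move_left): buffer="qdduc" (len 5), cursors c1@0 c2@3 c3@3, authorship .....
After op 3 (delete): buffer="quc" (len 3), cursors c1@0 c2@1 c3@1, authorship ...
After op 4 (insert('j')): buffer="jqjjuc" (len 6), cursors c1@1 c2@4 c3@4, authorship 1.23..
After op 5 (move_right): buffer="jqjjuc" (len 6), cursors c1@2 c2@5 c3@5, authorship 1.23..
After op 6 (move_left): buffer="jqjjuc" (len 6), cursors c1@1 c2@4 c3@4, authorship 1.23..
After op 7 (move_right): buffer="jqjjuc" (len 6), cursors c1@2 c2@5 c3@5, authorship 1.23..
After op 8 (delete): buffer="jjc" (len 3), cursors c1@1 c2@2 c3@2, authorship 12.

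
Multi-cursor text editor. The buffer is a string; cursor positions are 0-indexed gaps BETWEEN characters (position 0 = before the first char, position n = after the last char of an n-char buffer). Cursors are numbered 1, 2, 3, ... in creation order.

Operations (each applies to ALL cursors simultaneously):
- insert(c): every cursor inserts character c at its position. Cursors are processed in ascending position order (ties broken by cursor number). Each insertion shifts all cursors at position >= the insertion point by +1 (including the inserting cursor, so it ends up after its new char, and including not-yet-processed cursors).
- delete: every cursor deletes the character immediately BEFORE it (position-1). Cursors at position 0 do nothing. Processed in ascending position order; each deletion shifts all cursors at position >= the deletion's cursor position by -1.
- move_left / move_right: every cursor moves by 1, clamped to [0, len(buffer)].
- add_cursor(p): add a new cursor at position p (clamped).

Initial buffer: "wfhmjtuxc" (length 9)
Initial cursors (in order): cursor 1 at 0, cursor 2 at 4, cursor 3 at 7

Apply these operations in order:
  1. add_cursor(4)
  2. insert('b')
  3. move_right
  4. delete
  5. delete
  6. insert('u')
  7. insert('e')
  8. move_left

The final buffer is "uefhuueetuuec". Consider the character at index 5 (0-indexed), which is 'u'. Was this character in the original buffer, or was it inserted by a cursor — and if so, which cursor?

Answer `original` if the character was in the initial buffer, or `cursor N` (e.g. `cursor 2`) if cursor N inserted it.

Answer: cursor 4

Derivation:
After op 1 (add_cursor(4)): buffer="wfhmjtuxc" (len 9), cursors c1@0 c2@4 c4@4 c3@7, authorship .........
After op 2 (insert('b')): buffer="bwfhmbbjtubxc" (len 13), cursors c1@1 c2@7 c4@7 c3@11, authorship 1....24...3..
After op 3 (move_right): buffer="bwfhmbbjtubxc" (len 13), cursors c1@2 c2@8 c4@8 c3@12, authorship 1....24...3..
After op 4 (delete): buffer="bfhmbtubc" (len 9), cursors c1@1 c2@5 c4@5 c3@8, authorship 1...2..3.
After op 5 (delete): buffer="fhtuc" (len 5), cursors c1@0 c2@2 c4@2 c3@4, authorship .....
After op 6 (insert('u')): buffer="ufhuutuuc" (len 9), cursors c1@1 c2@5 c4@5 c3@8, authorship 1..24..3.
After op 7 (insert('e')): buffer="uefhuueetuuec" (len 13), cursors c1@2 c2@8 c4@8 c3@12, authorship 11..2424..33.
After op 8 (move_left): buffer="uefhuueetuuec" (len 13), cursors c1@1 c2@7 c4@7 c3@11, authorship 11..2424..33.
Authorship (.=original, N=cursor N): 1 1 . . 2 4 2 4 . . 3 3 .
Index 5: author = 4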